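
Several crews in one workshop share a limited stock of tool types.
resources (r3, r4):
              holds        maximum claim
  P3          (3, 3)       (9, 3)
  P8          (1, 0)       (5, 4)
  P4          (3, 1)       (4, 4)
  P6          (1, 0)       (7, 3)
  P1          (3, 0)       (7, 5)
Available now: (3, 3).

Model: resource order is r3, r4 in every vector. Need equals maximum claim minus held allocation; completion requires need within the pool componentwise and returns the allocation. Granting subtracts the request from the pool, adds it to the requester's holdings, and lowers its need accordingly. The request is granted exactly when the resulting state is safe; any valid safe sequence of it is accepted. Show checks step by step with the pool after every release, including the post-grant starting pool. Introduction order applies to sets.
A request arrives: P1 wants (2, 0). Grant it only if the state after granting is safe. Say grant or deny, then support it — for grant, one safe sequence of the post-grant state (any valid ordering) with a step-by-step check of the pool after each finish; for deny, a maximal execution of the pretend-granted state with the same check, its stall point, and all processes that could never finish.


DENY — the pretend-granted state is unsafe.
Key observation: after P4, P8 the pool peaks at (5, 4), and each blocked process is short somewhere: P3 on r3; P6 on r3; P1 on r4.
Pretend the grant happened; the run P4, P8 goes as far as possible. Walking it through:
  pool = (1, 3)
  P4: need (1, 3) fits (1, 3); releases (3, 1), pool now (4, 4)
  P8: need (4, 4) fits (4, 4); releases (1, 0), pool now (5, 4)
  blocked: P3 wants (6, 0), pool (5, 4) — not enough r3
  blocked: P6 wants (6, 3), pool (5, 4) — not enough r3
  blocked: P1 wants (2, 5), pool (5, 4) — not enough r4
Processes that could never finish after the grant: P3, P6 and P1.


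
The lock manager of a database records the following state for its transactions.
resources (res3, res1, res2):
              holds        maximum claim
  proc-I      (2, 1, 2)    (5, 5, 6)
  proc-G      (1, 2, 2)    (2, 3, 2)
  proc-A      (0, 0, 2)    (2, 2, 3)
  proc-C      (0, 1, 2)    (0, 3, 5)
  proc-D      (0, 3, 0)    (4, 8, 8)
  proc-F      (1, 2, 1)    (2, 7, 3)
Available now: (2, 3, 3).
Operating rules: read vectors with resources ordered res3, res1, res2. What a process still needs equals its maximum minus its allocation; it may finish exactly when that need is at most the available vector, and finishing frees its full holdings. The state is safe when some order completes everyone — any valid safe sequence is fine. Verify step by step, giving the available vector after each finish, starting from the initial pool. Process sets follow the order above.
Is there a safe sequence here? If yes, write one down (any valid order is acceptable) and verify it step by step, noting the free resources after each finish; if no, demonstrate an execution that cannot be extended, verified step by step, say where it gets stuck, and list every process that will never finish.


SAFE. One safe sequence: proc-C, proc-G, proc-I, proc-F, proc-D, proc-A.
Key observation: reading the order forward, proc-C is the first process whose need (0, 2, 3) meets the free pool (2, 3, 3) exactly on a resource it requests.
Walking it through:
  pool = (2, 3, 3)
  proc-C: need (0, 2, 3) fits (2, 3, 3); releases (0, 1, 2), pool now (2, 4, 5)
  proc-G: need (1, 1, 0) fits (2, 4, 5); releases (1, 2, 2), pool now (3, 6, 7)
  proc-I: need (3, 4, 4) fits (3, 6, 7); releases (2, 1, 2), pool now (5, 7, 9)
  proc-F: need (1, 5, 2) fits (5, 7, 9); releases (1, 2, 1), pool now (6, 9, 10)
  proc-D: need (4, 5, 8) fits (6, 9, 10); releases (0, 3, 0), pool now (6, 12, 10)
  proc-A: need (2, 2, 1) fits (6, 12, 10); releases (0, 0, 2), pool now (6, 12, 12)


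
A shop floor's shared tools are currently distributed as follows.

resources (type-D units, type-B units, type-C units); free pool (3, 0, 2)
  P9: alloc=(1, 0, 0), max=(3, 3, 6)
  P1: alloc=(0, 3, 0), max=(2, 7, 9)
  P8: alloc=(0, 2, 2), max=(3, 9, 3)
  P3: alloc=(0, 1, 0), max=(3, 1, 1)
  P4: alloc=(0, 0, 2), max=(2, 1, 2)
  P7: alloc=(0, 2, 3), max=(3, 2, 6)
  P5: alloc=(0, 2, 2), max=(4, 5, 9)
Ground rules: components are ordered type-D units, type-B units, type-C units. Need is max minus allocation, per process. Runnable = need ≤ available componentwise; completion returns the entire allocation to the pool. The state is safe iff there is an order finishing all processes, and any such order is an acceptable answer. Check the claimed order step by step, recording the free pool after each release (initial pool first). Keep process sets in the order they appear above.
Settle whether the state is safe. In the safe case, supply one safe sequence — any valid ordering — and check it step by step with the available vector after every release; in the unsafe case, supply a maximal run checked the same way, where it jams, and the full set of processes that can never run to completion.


SAFE, for example via the order P3, P4, P7, P9, P5, P1, P8.
Key observation: P3 is the earliest step where a requested resource binds exactly: need (3, 0, 1), pool (3, 0, 2) at its turn.
Check, step by step:
  pool = (3, 0, 2)
  P3: need (3, 0, 1) fits (3, 0, 2); releases (0, 1, 0), pool now (3, 1, 2)
  P4: need (2, 1, 0) fits (3, 1, 2); releases (0, 0, 2), pool now (3, 1, 4)
  P7: need (3, 0, 3) fits (3, 1, 4); releases (0, 2, 3), pool now (3, 3, 7)
  P9: need (2, 3, 6) fits (3, 3, 7); releases (1, 0, 0), pool now (4, 3, 7)
  P5: need (4, 3, 7) fits (4, 3, 7); releases (0, 2, 2), pool now (4, 5, 9)
  P1: need (2, 4, 9) fits (4, 5, 9); releases (0, 3, 0), pool now (4, 8, 9)
  P8: need (3, 7, 1) fits (4, 8, 9); releases (0, 2, 2), pool now (4, 10, 11)


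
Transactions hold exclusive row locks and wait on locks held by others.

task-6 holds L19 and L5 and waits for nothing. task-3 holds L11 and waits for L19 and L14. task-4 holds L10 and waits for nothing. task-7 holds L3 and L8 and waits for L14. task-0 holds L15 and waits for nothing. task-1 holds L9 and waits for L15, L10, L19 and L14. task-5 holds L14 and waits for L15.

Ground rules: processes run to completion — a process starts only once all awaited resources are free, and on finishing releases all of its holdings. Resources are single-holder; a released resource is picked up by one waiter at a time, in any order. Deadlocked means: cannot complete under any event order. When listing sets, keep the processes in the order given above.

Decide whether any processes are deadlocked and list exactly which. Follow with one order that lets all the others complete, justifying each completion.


Nothing here is deadlocked.
Key observation: although several processes wait, no cycle exists — each chain bottoms out at a free runner.
A valid finishing order for the others: task-6, task-0, task-5, task-7, task-4, task-1, task-3.
Verifying each step:
  run task-6 (it waits on nothing); releases L19 and L5
  run task-0 (it waits on nothing); releases L15
  run task-5 (all its waits — L15 — are resolved); releases L14
  run task-7 (all its waits — L14 — are resolved); releases L3 and L8
  run task-4 (it waits on nothing); releases L10
  run task-1 (all its waits — L15, L10, L19 and L14 — are resolved); releases L9
  run task-3 (all its waits — L19 and L14 — are resolved); releases L11


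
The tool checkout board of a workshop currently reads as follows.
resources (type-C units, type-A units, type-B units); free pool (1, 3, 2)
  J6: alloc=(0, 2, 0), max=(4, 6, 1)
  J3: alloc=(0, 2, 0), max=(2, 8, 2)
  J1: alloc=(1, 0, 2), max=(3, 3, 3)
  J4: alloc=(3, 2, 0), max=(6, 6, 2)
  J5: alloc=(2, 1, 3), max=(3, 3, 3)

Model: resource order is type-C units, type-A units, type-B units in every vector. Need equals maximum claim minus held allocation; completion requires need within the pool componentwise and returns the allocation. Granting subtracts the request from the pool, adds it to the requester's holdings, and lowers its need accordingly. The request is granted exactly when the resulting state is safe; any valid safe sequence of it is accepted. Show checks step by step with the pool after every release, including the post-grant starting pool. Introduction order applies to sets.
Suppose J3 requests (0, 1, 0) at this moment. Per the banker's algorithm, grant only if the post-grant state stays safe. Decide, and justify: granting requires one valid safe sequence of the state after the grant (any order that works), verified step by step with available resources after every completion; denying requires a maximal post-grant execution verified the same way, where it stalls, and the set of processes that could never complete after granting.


DENY — the pretend-granted state is unsafe.
Key observation: J5, J1 can finish, but then (4, 3, 7) is all there is, and the blocked group's type-A units demands exceed it.
On the post-grant state, J5, J1 is a maximal run — nothing extends it. Step-by-step check:
  pool = (1, 2, 2)
  J5 needs (1, 2, 0) <= (1, 2, 2) -> finishes; pool += (2, 1, 3) = (3, 3, 5)
  J1 needs (2, 3, 1) <= (3, 3, 5) -> finishes; pool += (1, 0, 2) = (4, 3, 7)
  J6 cannot run: need (4, 4, 1) vs free (4, 3, 7) (insufficient type-A units)
  J3 cannot run: need (2, 5, 2) vs free (4, 3, 7) (insufficient type-A units)
  J4 cannot run: need (3, 4, 2) vs free (4, 3, 7) (insufficient type-A units)
Post-grant, the permanently blocked set is J6, J3 and J4.


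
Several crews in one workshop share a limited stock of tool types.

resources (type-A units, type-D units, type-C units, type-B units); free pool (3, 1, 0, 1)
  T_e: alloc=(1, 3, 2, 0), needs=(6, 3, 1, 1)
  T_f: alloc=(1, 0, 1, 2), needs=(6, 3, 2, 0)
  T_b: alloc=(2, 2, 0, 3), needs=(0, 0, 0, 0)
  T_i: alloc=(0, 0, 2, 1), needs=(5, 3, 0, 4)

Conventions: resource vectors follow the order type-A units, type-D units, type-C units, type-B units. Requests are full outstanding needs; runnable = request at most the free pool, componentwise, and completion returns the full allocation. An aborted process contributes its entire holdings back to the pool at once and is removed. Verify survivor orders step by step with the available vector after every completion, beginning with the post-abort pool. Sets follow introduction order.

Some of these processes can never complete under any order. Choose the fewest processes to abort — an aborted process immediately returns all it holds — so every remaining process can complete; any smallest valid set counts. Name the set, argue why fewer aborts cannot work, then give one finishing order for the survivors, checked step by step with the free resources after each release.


The answer: abort T_e.
Key observation: before aborting T_e, T_f was permanently blocked — no order could ever run it; afterwards it completes at step 2.
Minimality: the empty abort set fails — the state is deadlocked as it stands.
One survivor order: T_b, T_f, T_i. Check, step by step (post-abort pool first):
  pool = (4, 4, 2, 1)
  T_b: need (0, 0, 0, 0) fits (4, 4, 2, 1); releases (2, 2, 0, 3), pool now (6, 6, 2, 4)
  T_f: need (6, 3, 2, 0) fits (6, 6, 2, 4); releases (1, 0, 1, 2), pool now (7, 6, 3, 6)
  T_i: need (5, 3, 0, 4) fits (7, 6, 3, 6); releases (0, 0, 2, 1), pool now (7, 6, 5, 7)


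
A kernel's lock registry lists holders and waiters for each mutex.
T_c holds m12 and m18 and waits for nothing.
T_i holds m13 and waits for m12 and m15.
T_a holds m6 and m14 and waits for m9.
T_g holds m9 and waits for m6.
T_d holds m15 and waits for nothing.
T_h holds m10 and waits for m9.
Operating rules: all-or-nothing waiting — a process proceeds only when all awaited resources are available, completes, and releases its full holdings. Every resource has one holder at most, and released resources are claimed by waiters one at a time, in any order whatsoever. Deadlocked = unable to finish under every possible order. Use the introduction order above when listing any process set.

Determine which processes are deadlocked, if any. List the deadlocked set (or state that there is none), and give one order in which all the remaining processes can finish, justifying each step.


Deadlocked: T_a, T_g and T_h.
Key observation: nobody on the ring T_a -> T_g -> T_a can start until another member finishes, which never happens; T_h waits into the deadlock from upstream.
A valid finishing order for the others: T_d, T_c, T_i.
Verifying each step:
  run T_d (it waits on nothing); releases m15
  run T_c (it waits on nothing); releases m12 and m18
  run T_i (all its waits — m12 and m15 — are resolved); releases m13


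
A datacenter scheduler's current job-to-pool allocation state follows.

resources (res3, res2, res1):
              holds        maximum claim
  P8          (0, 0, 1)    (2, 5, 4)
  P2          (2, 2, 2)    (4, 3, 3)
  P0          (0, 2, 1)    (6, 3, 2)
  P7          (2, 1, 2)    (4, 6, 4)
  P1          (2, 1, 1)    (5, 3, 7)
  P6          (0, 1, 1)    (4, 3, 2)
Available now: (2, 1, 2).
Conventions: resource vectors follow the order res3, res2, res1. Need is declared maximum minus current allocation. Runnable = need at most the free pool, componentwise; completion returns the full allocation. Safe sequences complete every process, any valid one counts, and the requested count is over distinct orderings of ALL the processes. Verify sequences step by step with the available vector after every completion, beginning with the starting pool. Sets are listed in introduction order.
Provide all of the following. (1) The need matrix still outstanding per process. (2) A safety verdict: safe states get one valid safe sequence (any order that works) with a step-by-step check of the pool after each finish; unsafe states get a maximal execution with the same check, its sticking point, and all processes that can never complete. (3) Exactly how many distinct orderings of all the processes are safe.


(1) Outstanding need per process (order res3, res2, res1):
  P8: (2, 5, 3)
  P2: (2, 1, 1)
  P0: (6, 1, 1)
  P7: (2, 5, 2)
  P1: (3, 2, 6)
  P6: (4, 2, 1)
(2) UNSAFE — no complete ordering exists.
Key observation: after P2, P6 the pool peaks at (4, 4, 5), and each blocked process is short somewhere: P8 on res2; P0 on res3; P7 on res2; P1 on res1.
Going as far as possible: P2, P6; after that, nothing fits. Walking it through:
  pool = (2, 1, 2)
  P2 needs (2, 1, 1) <= (2, 1, 2) -> finishes; pool += (2, 2, 2) = (4, 3, 4)
  P6 needs (4, 2, 1) <= (4, 3, 4) -> finishes; pool += (0, 1, 1) = (4, 4, 5)
  blocked: P8 wants (2, 5, 3), pool (4, 4, 5) — not enough res2
  blocked: P0 wants (6, 1, 1), pool (4, 4, 5) — not enough res3
  blocked: P7 wants (2, 5, 2), pool (4, 4, 5) — not enough res2
  blocked: P1 wants (3, 2, 6), pool (4, 4, 5) — not enough res1
Permanently blocked: P8, P0, P7 and P1.
(3) Precisely 0 of the possible complete orderings are safe sequences.


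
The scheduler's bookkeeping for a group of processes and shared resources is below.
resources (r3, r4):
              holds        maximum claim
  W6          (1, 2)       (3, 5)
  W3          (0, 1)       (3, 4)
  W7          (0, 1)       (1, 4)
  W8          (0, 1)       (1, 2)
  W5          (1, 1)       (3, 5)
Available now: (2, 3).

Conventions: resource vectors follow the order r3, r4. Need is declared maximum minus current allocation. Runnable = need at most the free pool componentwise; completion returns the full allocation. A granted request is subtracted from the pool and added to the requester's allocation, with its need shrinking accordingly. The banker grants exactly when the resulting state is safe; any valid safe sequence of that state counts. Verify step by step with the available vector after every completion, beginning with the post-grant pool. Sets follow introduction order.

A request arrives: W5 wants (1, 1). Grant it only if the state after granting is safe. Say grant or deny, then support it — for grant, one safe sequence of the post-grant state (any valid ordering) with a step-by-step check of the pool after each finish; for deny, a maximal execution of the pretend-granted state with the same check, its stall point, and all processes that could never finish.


GRANT — the state after the grant stays safe, e.g. via W8, W5, W7, W6, W3.
Key observation: (1, 2) free after granting still covers W8 first, and each release covers the next.
Step-by-step check of the post-grant state:
  pool = (1, 2)
  run W8 (needs (1, 1), free (1, 2)); after release of (0, 1) the pool is (1, 3)
  run W5 (needs (1, 3), free (1, 3)); after release of (2, 2) the pool is (3, 5)
  run W7 (needs (1, 3), free (3, 5)); after release of (0, 1) the pool is (3, 6)
  run W6 (needs (2, 3), free (3, 6)); after release of (1, 2) the pool is (4, 8)
  run W3 (needs (3, 3), free (4, 8)); after release of (0, 1) the pool is (4, 9)


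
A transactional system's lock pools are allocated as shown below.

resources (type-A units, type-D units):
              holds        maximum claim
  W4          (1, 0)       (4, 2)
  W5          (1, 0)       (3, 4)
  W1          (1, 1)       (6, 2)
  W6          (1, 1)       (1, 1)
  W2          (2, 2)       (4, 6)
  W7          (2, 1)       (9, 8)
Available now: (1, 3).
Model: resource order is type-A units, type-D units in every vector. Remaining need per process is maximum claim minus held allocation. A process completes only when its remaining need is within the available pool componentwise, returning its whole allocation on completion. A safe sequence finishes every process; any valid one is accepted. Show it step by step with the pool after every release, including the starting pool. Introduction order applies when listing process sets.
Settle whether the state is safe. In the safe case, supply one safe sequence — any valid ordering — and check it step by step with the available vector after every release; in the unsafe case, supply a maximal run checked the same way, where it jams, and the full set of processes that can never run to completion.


SAFE, for example via the order W6, W2, W5, W1, W4, W7.
Key observation: at W2 the run first touches a limit — (2, 4) against (2, 4), exact on a resource it actually requests.
Walking it through:
  pool = (1, 3)
  W6: need (0, 0) fits (1, 3); releases (1, 1), pool now (2, 4)
  W2: need (2, 4) fits (2, 4); releases (2, 2), pool now (4, 6)
  W5: need (2, 4) fits (4, 6); releases (1, 0), pool now (5, 6)
  W1: need (5, 1) fits (5, 6); releases (1, 1), pool now (6, 7)
  W4: need (3, 2) fits (6, 7); releases (1, 0), pool now (7, 7)
  W7: need (7, 7) fits (7, 7); releases (2, 1), pool now (9, 8)


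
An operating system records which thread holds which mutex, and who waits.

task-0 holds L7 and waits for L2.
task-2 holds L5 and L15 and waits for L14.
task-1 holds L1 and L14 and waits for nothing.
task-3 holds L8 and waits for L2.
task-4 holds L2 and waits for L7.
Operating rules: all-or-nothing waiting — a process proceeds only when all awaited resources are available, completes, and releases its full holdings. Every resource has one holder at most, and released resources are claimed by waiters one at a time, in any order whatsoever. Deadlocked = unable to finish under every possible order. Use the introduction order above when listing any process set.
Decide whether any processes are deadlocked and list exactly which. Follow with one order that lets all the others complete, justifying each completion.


The deadlocked set is task-0, task-3 and task-4.
Key observation: the waits loop around task-0 -> task-4 -> task-0 with no way out; task-3 waits into the deadlock from upstream.
The rest can finish in the order task-1, task-2.
Check, step by step:
  task-1 waits on nothing -> runs at once and releases L1 and L14
  task-2 waits on L14 — all released -> runs and releases L5 and L15


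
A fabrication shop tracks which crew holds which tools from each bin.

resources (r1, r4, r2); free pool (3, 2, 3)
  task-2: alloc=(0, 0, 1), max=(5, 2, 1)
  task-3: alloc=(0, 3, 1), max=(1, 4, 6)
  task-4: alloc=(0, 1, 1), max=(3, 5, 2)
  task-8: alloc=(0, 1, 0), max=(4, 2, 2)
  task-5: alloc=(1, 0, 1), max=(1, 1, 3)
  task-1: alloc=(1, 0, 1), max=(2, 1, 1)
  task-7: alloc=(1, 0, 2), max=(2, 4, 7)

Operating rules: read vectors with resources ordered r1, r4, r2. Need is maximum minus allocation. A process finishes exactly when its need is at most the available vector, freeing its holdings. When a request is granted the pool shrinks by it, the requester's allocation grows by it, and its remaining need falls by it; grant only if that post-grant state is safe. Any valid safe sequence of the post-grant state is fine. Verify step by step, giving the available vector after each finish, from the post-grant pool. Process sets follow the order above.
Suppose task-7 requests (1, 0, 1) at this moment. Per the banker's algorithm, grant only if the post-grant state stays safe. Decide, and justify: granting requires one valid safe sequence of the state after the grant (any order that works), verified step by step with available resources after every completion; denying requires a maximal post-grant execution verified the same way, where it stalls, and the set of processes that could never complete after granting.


DENY — the pretend-granted state is unsafe.
Key observation: after task-1, task-5, task-8 the pool peaks at (4, 3, 4), and each blocked process is short somewhere: task-2 on r1; task-3 on r2; task-4 on r4; task-7 on r4.
After a pretend grant, a maximal execution: task-1, task-5, task-8 — then nothing else fits. Step-by-step check:
  pool = (2, 2, 2)
  task-1 needs (1, 1, 0) <= (2, 2, 2) -> finishes; pool += (1, 0, 1) = (3, 2, 3)
  task-5 needs (0, 1, 2) <= (3, 2, 3) -> finishes; pool += (1, 0, 1) = (4, 2, 4)
  task-8 needs (4, 1, 2) <= (4, 2, 4) -> finishes; pool += (0, 1, 0) = (4, 3, 4)
  blocked: task-2 wants (5, 2, 0), pool (4, 3, 4) — not enough r1
  blocked: task-3 wants (1, 1, 5), pool (4, 3, 4) — not enough r2
  blocked: task-4 wants (3, 4, 1), pool (4, 3, 4) — not enough r4
  blocked: task-7 wants (0, 4, 4), pool (4, 3, 4) — not enough r4
Post-grant, the permanently blocked set is task-2, task-3, task-4 and task-7.


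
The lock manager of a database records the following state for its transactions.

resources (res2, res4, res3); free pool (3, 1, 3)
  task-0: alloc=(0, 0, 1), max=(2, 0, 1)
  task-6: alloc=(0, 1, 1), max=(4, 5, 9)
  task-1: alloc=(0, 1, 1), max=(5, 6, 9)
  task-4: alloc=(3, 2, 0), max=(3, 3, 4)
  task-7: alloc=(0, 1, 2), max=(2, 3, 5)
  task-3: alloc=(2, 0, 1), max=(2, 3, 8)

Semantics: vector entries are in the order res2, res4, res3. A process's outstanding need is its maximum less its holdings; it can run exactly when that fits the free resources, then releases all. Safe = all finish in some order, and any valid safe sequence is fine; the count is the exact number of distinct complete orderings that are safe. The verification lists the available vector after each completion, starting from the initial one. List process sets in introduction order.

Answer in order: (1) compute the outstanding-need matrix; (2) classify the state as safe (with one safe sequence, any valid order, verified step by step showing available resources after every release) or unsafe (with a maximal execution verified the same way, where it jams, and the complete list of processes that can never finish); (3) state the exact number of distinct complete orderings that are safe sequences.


(1) Remaining need (order res2, res4, res3):
  task-0: (2, 0, 0)
  task-6: (4, 4, 8)
  task-1: (5, 5, 8)
  task-4: (0, 1, 4)
  task-7: (2, 2, 3)
  task-3: (0, 3, 7)
(2) UNSAFE.
Key observation: after task-0, task-4, task-7 complete, (6, 4, 6) is the best the pool ever gets, yet each leftover process wants more res3.
A maximal execution: task-0, task-4, task-7 — then nothing else fits. Check, step by step:
  pool = (3, 1, 3)
  run task-0 (needs (2, 0, 0), free (3, 1, 3)); after release of (0, 0, 1) the pool is (3, 1, 4)
  run task-4 (needs (0, 1, 4), free (3, 1, 4)); after release of (3, 2, 0) the pool is (6, 3, 4)
  run task-7 (needs (2, 2, 3), free (6, 3, 4)); after release of (0, 1, 2) the pool is (6, 4, 6)
  task-6 still needs (4, 4, 8) but only (6, 4, 6) is free — short on res3
  task-1 still needs (5, 5, 8) but only (6, 4, 6) is free — short on res4 and res3
  task-3 still needs (0, 3, 7) but only (6, 4, 6) is free — short on res3
Never able to finish: task-6, task-1 and task-3.
(3) Exactly 0 of the possible complete orderings are safe sequences.


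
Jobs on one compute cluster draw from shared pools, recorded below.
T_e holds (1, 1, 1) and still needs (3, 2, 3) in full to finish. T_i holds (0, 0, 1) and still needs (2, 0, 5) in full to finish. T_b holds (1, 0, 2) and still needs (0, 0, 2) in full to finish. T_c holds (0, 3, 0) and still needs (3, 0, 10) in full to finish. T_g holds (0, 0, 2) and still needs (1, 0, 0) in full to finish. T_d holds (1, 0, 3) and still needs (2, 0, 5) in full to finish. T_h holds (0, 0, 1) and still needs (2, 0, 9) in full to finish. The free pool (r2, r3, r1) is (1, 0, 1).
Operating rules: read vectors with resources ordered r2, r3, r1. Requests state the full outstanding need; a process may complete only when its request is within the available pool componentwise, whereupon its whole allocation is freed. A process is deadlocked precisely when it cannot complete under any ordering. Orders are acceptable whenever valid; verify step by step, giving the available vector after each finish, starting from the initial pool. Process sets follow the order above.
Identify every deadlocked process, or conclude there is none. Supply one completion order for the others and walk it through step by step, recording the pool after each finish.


No process is deadlocked.
Key observation: there is always a runnable process — T_g first — so the state unwinds completely.
The rest can finish in the order T_g, T_b, T_d, T_i, T_h, T_c, T_e. Check, step by step:
  pool = (1, 0, 1)
  run T_g (needs (1, 0, 0), free (1, 0, 1)); after release of (0, 0, 2) the pool is (1, 0, 3)
  run T_b (needs (0, 0, 2), free (1, 0, 3)); after release of (1, 0, 2) the pool is (2, 0, 5)
  run T_d (needs (2, 0, 5), free (2, 0, 5)); after release of (1, 0, 3) the pool is (3, 0, 8)
  run T_i (needs (2, 0, 5), free (3, 0, 8)); after release of (0, 0, 1) the pool is (3, 0, 9)
  run T_h (needs (2, 0, 9), free (3, 0, 9)); after release of (0, 0, 1) the pool is (3, 0, 10)
  run T_c (needs (3, 0, 10), free (3, 0, 10)); after release of (0, 3, 0) the pool is (3, 3, 10)
  run T_e (needs (3, 2, 3), free (3, 3, 10)); after release of (1, 1, 1) the pool is (4, 4, 11)


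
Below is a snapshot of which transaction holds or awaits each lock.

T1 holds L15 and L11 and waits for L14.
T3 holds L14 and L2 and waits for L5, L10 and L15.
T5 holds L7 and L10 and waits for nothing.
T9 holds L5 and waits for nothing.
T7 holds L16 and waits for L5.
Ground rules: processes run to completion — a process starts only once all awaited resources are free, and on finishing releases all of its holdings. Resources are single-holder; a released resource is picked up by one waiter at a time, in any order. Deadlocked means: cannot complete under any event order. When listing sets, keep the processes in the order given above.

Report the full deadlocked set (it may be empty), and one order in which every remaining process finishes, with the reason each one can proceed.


Deadlocked set: T1 and T3.
Key observation: the knot is the closed ring of waits T1 -> T3 -> T1; no other process is dragged down with it.
One completion order for the rest: T9, T7, T5.
Walking it through:
  T9 waits on nothing -> runs at once and releases L5
  run T7 (all its waits — L5 — are resolved); releases L16
  T5 waits on nothing -> runs at once and releases L7 and L10


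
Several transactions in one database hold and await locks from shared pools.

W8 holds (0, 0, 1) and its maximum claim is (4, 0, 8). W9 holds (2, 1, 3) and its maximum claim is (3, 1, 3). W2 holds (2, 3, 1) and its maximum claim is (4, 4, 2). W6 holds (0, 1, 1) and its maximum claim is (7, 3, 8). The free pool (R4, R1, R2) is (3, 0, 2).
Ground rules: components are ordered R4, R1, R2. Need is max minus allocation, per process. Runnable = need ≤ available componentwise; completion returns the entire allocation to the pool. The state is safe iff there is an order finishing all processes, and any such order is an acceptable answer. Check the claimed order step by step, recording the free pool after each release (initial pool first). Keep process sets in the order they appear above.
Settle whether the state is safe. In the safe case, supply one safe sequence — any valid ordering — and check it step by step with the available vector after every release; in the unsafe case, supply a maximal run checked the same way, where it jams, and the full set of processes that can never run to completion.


The state is UNSAFE.
Key observation: the pool after W9, W2 is (7, 4, 6); every surviving request exceeds it in R2, so progress ends there.
A maximal execution: W9, W2 — then nothing else fits. Verifying each step:
  pool = (3, 0, 2)
  run W9 (needs (1, 0, 0), free (3, 0, 2)); after release of (2, 1, 3) the pool is (5, 1, 5)
  run W2 (needs (2, 1, 1), free (5, 1, 5)); after release of (2, 3, 1) the pool is (7, 4, 6)
  W8 cannot run: need (4, 0, 7) vs free (7, 4, 6) (insufficient R2)
  W6 cannot run: need (7, 2, 7) vs free (7, 4, 6) (insufficient R2)
Never able to finish: W8 and W6.


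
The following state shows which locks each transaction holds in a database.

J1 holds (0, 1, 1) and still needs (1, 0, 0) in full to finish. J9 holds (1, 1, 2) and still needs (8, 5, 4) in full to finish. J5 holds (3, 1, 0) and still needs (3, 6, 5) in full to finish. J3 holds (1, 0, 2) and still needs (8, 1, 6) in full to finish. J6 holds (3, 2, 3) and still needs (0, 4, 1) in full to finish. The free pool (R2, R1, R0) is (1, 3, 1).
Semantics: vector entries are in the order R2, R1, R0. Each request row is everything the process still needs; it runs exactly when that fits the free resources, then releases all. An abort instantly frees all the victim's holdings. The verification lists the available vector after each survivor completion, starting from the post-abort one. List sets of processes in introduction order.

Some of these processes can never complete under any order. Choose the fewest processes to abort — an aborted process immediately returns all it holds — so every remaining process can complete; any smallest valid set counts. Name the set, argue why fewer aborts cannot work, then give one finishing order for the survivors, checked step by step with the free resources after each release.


Minimum abort set: J9.
Key observation: the returned (1, 1, 2) from J9 is what brings J3 — unrunnable before, under any order — into play at step 4.
Why nothing smaller works: aborting no one leaves the state deadlocked as given.
The survivors complete as J1, J6, J5, J3. Walking it through (starting from the post-abort pool):
  pool = (2, 4, 3)
  J1 needs (1, 0, 0) <= (2, 4, 3) -> finishes; pool += (0, 1, 1) = (2, 5, 4)
  J6 needs (0, 4, 1) <= (2, 5, 4) -> finishes; pool += (3, 2, 3) = (5, 7, 7)
  J5 needs (3, 6, 5) <= (5, 7, 7) -> finishes; pool += (3, 1, 0) = (8, 8, 7)
  J3 needs (8, 1, 6) <= (8, 8, 7) -> finishes; pool += (1, 0, 2) = (9, 8, 9)


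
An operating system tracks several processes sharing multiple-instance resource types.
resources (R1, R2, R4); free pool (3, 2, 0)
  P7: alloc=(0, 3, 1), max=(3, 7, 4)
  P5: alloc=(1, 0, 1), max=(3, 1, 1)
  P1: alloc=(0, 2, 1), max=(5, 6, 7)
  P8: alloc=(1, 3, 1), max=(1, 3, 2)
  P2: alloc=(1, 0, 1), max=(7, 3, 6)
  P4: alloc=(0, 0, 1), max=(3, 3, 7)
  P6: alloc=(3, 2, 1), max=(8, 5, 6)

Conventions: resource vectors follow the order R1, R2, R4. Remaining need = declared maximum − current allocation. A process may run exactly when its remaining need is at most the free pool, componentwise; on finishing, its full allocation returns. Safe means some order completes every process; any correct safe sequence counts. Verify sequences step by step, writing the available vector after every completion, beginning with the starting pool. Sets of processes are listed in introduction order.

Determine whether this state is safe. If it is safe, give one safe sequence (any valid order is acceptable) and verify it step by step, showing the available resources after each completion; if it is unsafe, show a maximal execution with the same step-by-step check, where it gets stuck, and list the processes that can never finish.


The state is UNSAFE.
Key observation: even finishing P5, P8 leaves just (5, 5, 2) free — too little R4 for any of the remaining processes.
A maximal execution: P5, P8 — then nothing else fits. Walking it through:
  pool = (3, 2, 0)
  P5 needs (2, 1, 0) <= (3, 2, 0) -> finishes; pool += (1, 0, 1) = (4, 2, 1)
  P8 needs (0, 0, 1) <= (4, 2, 1) -> finishes; pool += (1, 3, 1) = (5, 5, 2)
  blocked: P7 wants (3, 4, 3), pool (5, 5, 2) — not enough R4
  blocked: P1 wants (5, 4, 6), pool (5, 5, 2) — not enough R4
  blocked: P2 wants (6, 3, 5), pool (5, 5, 2) — not enough R1 and R4
  blocked: P4 wants (3, 3, 6), pool (5, 5, 2) — not enough R4
  blocked: P6 wants (5, 3, 5), pool (5, 5, 2) — not enough R4
Never able to finish: P7, P1, P2, P4 and P6.


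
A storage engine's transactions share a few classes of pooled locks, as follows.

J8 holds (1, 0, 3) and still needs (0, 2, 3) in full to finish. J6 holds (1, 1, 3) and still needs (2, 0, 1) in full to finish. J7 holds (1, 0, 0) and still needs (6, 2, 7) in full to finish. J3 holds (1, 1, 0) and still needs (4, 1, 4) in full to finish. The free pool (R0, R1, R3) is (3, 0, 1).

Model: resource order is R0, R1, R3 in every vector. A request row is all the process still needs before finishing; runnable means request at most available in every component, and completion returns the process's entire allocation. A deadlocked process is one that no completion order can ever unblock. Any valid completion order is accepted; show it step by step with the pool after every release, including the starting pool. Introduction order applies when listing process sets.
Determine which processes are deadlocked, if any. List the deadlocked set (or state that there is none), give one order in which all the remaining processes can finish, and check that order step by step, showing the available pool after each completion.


No process is deadlocked.
Key observation: beginning at J6, releases accumulate fast enough that every process eventually fits.
One completion order for the rest: J6, J3, J8, J7. Step-by-step check:
  pool = (3, 0, 1)
  run J6 (needs (2, 0, 1), free (3, 0, 1)); after release of (1, 1, 3) the pool is (4, 1, 4)
  run J3 (needs (4, 1, 4), free (4, 1, 4)); after release of (1, 1, 0) the pool is (5, 2, 4)
  run J8 (needs (0, 2, 3), free (5, 2, 4)); after release of (1, 0, 3) the pool is (6, 2, 7)
  run J7 (needs (6, 2, 7), free (6, 2, 7)); after release of (1, 0, 0) the pool is (7, 2, 7)


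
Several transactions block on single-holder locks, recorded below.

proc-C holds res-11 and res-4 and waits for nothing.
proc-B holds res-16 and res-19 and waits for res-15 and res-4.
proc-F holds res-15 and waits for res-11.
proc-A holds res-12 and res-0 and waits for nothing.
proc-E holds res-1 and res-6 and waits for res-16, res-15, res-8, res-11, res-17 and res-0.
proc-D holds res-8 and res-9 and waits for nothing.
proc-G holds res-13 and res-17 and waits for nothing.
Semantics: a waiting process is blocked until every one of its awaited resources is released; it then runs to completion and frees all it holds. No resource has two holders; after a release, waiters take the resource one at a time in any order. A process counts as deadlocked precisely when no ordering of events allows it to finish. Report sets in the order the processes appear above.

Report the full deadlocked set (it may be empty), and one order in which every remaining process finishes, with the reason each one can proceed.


The deadlocked set is empty.
Key observation: the waits form no ring: some process can always run, and its releases unblock the others one by one.
One completion order for the rest: proc-A, proc-C, proc-D, proc-F, proc-G, proc-B, proc-E.
Step-by-step check:
  run proc-A (it waits on nothing); releases res-12 and res-0
  run proc-C (it waits on nothing); releases res-11 and res-4
  run proc-D (it waits on nothing); releases res-8 and res-9
  proc-F: everything it awaited (res-11) is free; runs, freeing res-15
  run proc-G (it waits on nothing); releases res-13 and res-17
  proc-B: everything it awaited (res-15 and res-4) is free; runs, freeing res-16 and res-19
  proc-E: everything it awaited (res-16, res-15, res-8, res-11, res-17 and res-0) is free; runs, freeing res-1 and res-6


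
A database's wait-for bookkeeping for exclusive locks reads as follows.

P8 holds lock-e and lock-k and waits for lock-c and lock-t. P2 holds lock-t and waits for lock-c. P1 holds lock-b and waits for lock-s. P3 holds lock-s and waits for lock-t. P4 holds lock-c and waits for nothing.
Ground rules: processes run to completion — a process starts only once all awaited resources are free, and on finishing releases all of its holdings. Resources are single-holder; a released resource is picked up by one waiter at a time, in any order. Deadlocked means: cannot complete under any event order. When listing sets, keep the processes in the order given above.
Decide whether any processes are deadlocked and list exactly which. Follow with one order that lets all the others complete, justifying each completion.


The deadlocked set is empty.
Key observation: no waiting chain loops back on itself — every chain ends at a process that waits on nothing, so everyone eventually runs.
One completion order for the rest: P4, P2, P3, P8, P1.
Walking it through:
  run P4 (it waits on nothing); releases lock-c
  P2: everything it awaited (lock-c) is free; runs, freeing lock-t
  P3: everything it awaited (lock-t) is free; runs, freeing lock-s
  P8: everything it awaited (lock-c and lock-t) is free; runs, freeing lock-e and lock-k
  P1: everything it awaited (lock-s) is free; runs, freeing lock-b


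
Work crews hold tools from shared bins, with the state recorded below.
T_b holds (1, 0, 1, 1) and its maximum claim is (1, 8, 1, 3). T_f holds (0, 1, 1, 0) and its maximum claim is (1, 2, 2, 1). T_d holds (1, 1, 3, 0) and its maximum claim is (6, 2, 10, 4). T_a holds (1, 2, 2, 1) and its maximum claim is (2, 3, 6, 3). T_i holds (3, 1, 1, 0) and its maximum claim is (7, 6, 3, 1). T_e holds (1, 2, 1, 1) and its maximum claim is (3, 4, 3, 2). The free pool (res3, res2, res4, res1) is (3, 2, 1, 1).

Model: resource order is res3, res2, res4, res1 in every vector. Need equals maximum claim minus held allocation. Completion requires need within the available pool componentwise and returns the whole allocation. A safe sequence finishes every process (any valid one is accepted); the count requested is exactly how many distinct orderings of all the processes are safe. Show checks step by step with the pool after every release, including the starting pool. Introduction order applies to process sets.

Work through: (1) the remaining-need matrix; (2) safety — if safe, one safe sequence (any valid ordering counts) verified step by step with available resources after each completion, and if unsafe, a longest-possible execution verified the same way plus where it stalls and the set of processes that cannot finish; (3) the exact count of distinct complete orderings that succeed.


(1) Remaining need (order res3, res2, res4, res1):
  T_b: (0, 8, 0, 2)
  T_f: (1, 1, 1, 1)
  T_d: (5, 1, 7, 4)
  T_a: (1, 1, 4, 2)
  T_i: (4, 5, 2, 1)
  T_e: (2, 2, 2, 1)
(2) SAFE. One safe sequence: T_f, T_e, T_i, T_a, T_b, T_d.
Key observation: reading the order forward, T_f is the first process whose need (1, 1, 1, 1) meets the free pool (3, 2, 1, 1) exactly on a resource it requests.
Step-by-step check:
  pool = (3, 2, 1, 1)
  run T_f (needs (1, 1, 1, 1), free (3, 2, 1, 1)); after release of (0, 1, 1, 0) the pool is (3, 3, 2, 1)
  run T_e (needs (2, 2, 2, 1), free (3, 3, 2, 1)); after release of (1, 2, 1, 1) the pool is (4, 5, 3, 2)
  run T_i (needs (4, 5, 2, 1), free (4, 5, 3, 2)); after release of (3, 1, 1, 0) the pool is (7, 6, 4, 2)
  run T_a (needs (1, 1, 4, 2), free (7, 6, 4, 2)); after release of (1, 2, 2, 1) the pool is (8, 8, 6, 3)
  run T_b (needs (0, 8, 0, 2), free (8, 8, 6, 3)); after release of (1, 0, 1, 1) the pool is (9, 8, 7, 4)
  run T_d (needs (5, 1, 7, 4), free (9, 8, 7, 4)); after release of (1, 1, 3, 0) the pool is (10, 9, 10, 4)
(3) Precisely 1 of the possible complete orderings is a safe sequence.
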